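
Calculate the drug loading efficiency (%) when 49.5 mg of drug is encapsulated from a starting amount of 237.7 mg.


Drug loading efficiency = (drug loaded / drug initial) * 100
DLE = 49.5 / 237.7 * 100
DLE = 0.2082 * 100
DLE = 20.82%

20.82


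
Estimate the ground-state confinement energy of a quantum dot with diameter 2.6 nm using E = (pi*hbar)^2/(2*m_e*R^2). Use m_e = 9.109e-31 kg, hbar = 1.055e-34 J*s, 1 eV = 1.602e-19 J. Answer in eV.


Radius R = 2.6/2 = 1.3 nm = 1.3e-09 m
E = (pi * 1.055e-34)^2 / (2 * 9.109e-31 * (1.3e-09)^2)
E(J) = 3.56794e-20
E = E(J) / 1.602e-19 = 0.2227 eV

0.2227


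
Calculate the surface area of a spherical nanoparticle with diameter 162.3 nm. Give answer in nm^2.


Radius r = 162.3/2 = 81.15 nm
Surface area SA = 4 * pi * r^2
SA = 4 * pi * (81.15)^2
SA = 82753.6 nm^2

82753.6


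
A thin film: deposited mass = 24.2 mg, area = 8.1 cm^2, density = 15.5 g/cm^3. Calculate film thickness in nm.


Convert: m = 24.2 mg = 2.4200e-05 kg, A = 8.1 cm^2 = 8.1000e-04 m^2, rho = 15.5 g/cm^3 = 15500 kg/m^3
t = m / (A * rho)
t = 2.4200e-05 / (8.1000e-04 * 15500)
t = 1.9275e-06 m = 1927.5 nm

1927.5


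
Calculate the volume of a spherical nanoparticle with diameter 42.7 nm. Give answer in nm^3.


Radius r = 42.7/2 = 21.35 nm
Volume V = (4/3) * pi * r^3
V = (4/3) * pi * (21.35)^3
V = 40764.51 nm^3

40764.51


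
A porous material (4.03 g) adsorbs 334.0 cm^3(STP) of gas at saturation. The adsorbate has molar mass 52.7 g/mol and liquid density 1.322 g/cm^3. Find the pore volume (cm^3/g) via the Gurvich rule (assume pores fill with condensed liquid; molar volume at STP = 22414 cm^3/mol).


Moles adsorbed n = V_ads / 22414 = 334.0 / 22414 = 1.490140e-02 mol
Liquid volume V_liq = n * M / rho_liq = 1.490140e-02 * 52.7 / 1.322 = 0.59403 cm^3
Specific pore volume V_pore = V_liq / m_sample = 0.59403 / 4.03
V_pore = 0.1474 cm^3/g

0.1474


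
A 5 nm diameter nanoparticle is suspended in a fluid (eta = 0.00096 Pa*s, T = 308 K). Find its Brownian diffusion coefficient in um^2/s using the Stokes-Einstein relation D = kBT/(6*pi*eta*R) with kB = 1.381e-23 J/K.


Radius R = 5/2 = 2.5 nm = 2.5e-09 m
D = kB*T / (6*pi*eta*R)
D = 1.381e-23 * 308 / (6 * pi * 0.00096 * 2.5e-09)
D = 9.40226e-11 m^2/s = 94.023 um^2/s

94.023


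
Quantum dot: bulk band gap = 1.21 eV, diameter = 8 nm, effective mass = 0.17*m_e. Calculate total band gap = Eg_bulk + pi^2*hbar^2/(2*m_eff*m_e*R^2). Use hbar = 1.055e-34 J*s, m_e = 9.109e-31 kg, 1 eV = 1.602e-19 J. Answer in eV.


Radius R = 8/2 nm = 4e-09 m
Confinement energy dE = pi^2 * hbar^2 / (2 * m_eff * m_e * R^2)
dE = pi^2 * (1.055e-34)^2 / (2 * 0.17 * 9.109e-31 * (4e-09)^2) J, divided by 1.602e-19 J/eV
dE = 0.1384 eV
Total band gap = E_g(bulk) + dE = 1.21 + 0.1384 = 1.3484 eV

1.3484


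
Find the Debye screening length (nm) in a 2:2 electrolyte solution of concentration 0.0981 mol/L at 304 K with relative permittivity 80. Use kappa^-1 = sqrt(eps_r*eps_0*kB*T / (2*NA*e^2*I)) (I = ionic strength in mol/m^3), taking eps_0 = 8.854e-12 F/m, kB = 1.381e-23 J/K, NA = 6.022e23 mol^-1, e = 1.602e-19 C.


Ionic strength I = 0.0981 * 2^2 * 1000 = 392.4 mol/m^3
kappa^-1 = sqrt(80 * 8.854e-12 * 1.381e-23 * 304 / (2 * 6.022e23 * (1.602e-19)^2 * 392.4))
kappa^-1 = 0.495 nm

0.495


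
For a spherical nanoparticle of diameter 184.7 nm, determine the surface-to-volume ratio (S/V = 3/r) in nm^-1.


Radius r = 184.7/2 = 92.35 nm
S/V = 3 / r = 3 / 92.35
S/V = 0.0325 nm^-1

0.0325


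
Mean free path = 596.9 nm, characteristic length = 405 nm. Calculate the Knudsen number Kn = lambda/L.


Knudsen number Kn = lambda / L
Kn = 596.9 / 405
Kn = 1.4738

1.4738


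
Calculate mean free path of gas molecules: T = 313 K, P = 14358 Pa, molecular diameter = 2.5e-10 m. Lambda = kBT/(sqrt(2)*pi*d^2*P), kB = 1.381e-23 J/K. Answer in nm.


Mean free path: lambda = kB*T / (sqrt(2) * pi * d^2 * P)
lambda = 1.381e-23 * 313 / (sqrt(2) * pi * (2.5e-10)^2 * 14358)
lambda = 1.08417e-06 m
lambda = 1084.17 nm

1084.17


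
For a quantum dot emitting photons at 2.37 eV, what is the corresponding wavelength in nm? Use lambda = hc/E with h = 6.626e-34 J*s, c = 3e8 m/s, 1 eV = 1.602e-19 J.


Convert energy: E = 2.37 eV = 2.37 * 1.602e-19 = 3.79674e-19 J
lambda = h*c / E = 6.626e-34 * 3e8 / 3.79674e-19
lambda = 5.23554e-07 m = 523.6 nm

523.6


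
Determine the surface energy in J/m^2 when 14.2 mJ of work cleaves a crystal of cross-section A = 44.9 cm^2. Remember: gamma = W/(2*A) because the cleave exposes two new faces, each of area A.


Convert: A = 44.9 cm^2 = 0.00449 m^2, W = 14.2 mJ = 0.0142 J
Cleaving exposes two faces of area A, so total new surface = 2*A and gamma = W / (2*A)
gamma = 0.0142 / (2 * 0.00449)
gamma = 1.581 J/m^2

1.581


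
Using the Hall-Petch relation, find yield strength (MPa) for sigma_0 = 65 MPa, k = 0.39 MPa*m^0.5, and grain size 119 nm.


d = 119 nm = 1.19e-07 m
sqrt(d) = 0.0003449638
Hall-Petch contribution = k / sqrt(d) = 0.39 / 0.0003449638 = 1130.6 MPa
sigma = sigma_0 + k/sqrt(d) = 65 + 1130.6 = 1195.6 MPa

1195.6


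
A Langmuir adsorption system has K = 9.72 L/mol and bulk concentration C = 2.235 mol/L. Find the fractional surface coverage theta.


Langmuir isotherm: theta = K*C / (1 + K*C)
K*C = 9.72 * 2.235 = 21.7242
theta = 21.7242 / (1 + 21.7242) = 21.7242 / 22.7242
theta = 0.956

0.956


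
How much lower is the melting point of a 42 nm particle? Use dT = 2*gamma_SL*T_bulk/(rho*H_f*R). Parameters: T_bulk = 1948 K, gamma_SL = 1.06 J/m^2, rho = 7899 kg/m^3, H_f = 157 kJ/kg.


Radius R = 42/2 = 21 nm = 2.1e-08 m
Convert H_f = 157 kJ/kg = 157000 J/kg
dT = 2 * gamma_SL * T_bulk / (rho * H_f * R)
dT = 2 * 1.06 * 1948 / (7899 * 157000 * 2.1e-08)
dT = 158.6 K

158.6


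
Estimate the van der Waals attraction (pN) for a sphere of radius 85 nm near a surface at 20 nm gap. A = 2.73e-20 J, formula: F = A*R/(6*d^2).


Convert to SI: R = 85 nm = 8.5e-08 m, d = 20 nm = 2e-08 m
F = A * R / (6 * d^2)
F = 2.73e-20 * 8.5e-08 / (6 * (2e-08)^2)
F = 9.66875e-13 N = 0.967 pN

0.967


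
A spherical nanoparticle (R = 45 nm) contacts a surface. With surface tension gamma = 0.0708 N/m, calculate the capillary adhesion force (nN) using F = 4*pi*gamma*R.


Convert radius: R = 45 nm = 4.5e-08 m
F = 4 * pi * gamma * R
F = 4 * pi * 0.0708 * 4.5e-08
F = 4.00365e-08 N = 40.0365 nN

40.0365


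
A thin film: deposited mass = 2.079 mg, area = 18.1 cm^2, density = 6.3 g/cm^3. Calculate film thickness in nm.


Convert: m = 2.079 mg = 2.0790e-06 kg, A = 18.1 cm^2 = 1.8100e-03 m^2, rho = 6.3 g/cm^3 = 6300 kg/m^3
t = m / (A * rho)
t = 2.0790e-06 / (1.8100e-03 * 6300)
t = 1.8232e-07 m = 182.3 nm

182.3


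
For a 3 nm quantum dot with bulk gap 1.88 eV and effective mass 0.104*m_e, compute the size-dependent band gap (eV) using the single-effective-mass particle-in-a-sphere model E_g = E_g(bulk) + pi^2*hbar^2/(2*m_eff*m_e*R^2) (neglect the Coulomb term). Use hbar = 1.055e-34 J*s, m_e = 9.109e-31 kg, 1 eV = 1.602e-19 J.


Radius R = 3/2 nm = 1.5e-09 m
Confinement energy dE = pi^2 * hbar^2 / (2 * m_eff * m_e * R^2)
dE = pi^2 * (1.055e-34)^2 / (2 * 0.104 * 9.109e-31 * (1.5e-09)^2) J, divided by 1.602e-19 J/eV
dE = 1.6085 eV
Total band gap = E_g(bulk) + dE = 1.88 + 1.6085 = 3.4885 eV

3.4885


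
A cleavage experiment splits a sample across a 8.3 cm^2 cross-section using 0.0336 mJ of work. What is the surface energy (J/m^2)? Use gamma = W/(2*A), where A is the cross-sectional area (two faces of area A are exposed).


Convert: A = 8.3 cm^2 = 0.00083 m^2, W = 0.0336 mJ = 3.36e-05 J
Cleaving exposes two faces of area A, so total new surface = 2*A and gamma = W / (2*A)
gamma = 3.36e-05 / (2 * 0.00083)
gamma = 0.02 J/m^2

0.02


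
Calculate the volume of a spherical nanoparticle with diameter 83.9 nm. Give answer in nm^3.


Radius r = 83.9/2 = 41.95 nm
Volume V = (4/3) * pi * r^3
V = (4/3) * pi * (41.95)^3
V = 309232.05 nm^3

309232.05


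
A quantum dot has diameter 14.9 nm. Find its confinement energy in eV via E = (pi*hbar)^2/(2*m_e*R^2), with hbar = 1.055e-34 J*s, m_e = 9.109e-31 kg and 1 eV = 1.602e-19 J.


Radius R = 14.9/2 = 7.45 nm = 7.45e-09 m
E = (pi * 1.055e-34)^2 / (2 * 9.109e-31 * (7.45e-09)^2)
E(J) = 1.0864e-21
E = E(J) / 1.602e-19 = 0.0068 eV

0.0068


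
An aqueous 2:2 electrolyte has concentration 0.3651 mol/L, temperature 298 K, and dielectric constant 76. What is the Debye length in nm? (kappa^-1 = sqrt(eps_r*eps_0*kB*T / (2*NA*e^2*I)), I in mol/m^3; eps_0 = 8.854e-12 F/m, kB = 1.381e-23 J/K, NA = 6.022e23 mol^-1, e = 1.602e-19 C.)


Ionic strength I = 0.3651 * 2^2 * 1000 = 1460.4 mol/m^3
kappa^-1 = sqrt(76 * 8.854e-12 * 1.381e-23 * 298 / (2 * 6.022e23 * (1.602e-19)^2 * 1460.4))
kappa^-1 = 0.248 nm

0.248


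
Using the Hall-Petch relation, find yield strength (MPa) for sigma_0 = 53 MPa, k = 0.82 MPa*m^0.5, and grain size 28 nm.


d = 28 nm = 2.8e-08 m
sqrt(d) = 0.000167332
Hall-Petch contribution = k / sqrt(d) = 0.82 / 0.000167332 = 4900.4 MPa
sigma = sigma_0 + k/sqrt(d) = 53 + 4900.4 = 4953.4 MPa

4953.4


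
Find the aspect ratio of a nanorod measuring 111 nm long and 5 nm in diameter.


Aspect ratio AR = length / diameter
AR = 111 / 5
AR = 22.2

22.2


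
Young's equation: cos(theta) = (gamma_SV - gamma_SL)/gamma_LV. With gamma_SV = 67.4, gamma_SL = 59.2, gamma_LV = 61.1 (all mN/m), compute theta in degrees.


cos(theta) = (gamma_SV - gamma_SL) / gamma_LV
cos(theta) = (67.4 - 59.2) / 61.1
cos(theta) = 0.134206
theta = arccos(0.134206) = 82.29 degrees

82.29


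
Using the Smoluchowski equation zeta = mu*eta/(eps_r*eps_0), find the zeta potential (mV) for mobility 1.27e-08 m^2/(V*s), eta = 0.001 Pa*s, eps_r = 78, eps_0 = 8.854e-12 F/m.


Smoluchowski equation: zeta = mu * eta / (eps_r * eps_0)
zeta = 1.27e-08 * 0.001 / (78 * 8.854e-12)
zeta = 0.018389 V = 18.39 mV

18.39


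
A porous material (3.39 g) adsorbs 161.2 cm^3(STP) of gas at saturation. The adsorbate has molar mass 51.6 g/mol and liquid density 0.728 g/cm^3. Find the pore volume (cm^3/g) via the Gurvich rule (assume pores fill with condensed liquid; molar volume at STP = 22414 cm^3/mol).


Moles adsorbed n = V_ads / 22414 = 161.2 / 22414 = 7.191934e-03 mol
Liquid volume V_liq = n * M / rho_liq = 7.191934e-03 * 51.6 / 0.728 = 0.50976 cm^3
Specific pore volume V_pore = V_liq / m_sample = 0.50976 / 3.39
V_pore = 0.1504 cm^3/g

0.1504


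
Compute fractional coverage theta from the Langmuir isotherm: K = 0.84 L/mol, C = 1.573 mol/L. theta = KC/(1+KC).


Langmuir isotherm: theta = K*C / (1 + K*C)
K*C = 0.84 * 1.573 = 1.32132
theta = 1.32132 / (1 + 1.32132) = 1.32132 / 2.32132
theta = 0.5692

0.5692


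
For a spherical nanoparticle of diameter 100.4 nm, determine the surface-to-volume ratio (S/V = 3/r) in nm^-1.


Radius r = 100.4/2 = 50.2 nm
S/V = 3 / r = 3 / 50.2
S/V = 0.0598 nm^-1

0.0598


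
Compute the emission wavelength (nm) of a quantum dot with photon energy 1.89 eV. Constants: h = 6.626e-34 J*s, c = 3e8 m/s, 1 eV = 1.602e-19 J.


Convert energy: E = 1.89 eV = 1.89 * 1.602e-19 = 3.02778e-19 J
lambda = h*c / E = 6.626e-34 * 3e8 / 3.02778e-19
lambda = 6.56521e-07 m = 656.5 nm

656.5


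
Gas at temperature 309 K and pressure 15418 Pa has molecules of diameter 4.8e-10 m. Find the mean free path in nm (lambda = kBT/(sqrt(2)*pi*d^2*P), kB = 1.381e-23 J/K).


Mean free path: lambda = kB*T / (sqrt(2) * pi * d^2 * P)
lambda = 1.381e-23 * 309 / (sqrt(2) * pi * (4.8e-10)^2 * 15418)
lambda = 2.70381e-07 m
lambda = 270.38 nm

270.38


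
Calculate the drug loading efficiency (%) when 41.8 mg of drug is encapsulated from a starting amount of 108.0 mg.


Drug loading efficiency = (drug loaded / drug initial) * 100
DLE = 41.8 / 108.0 * 100
DLE = 0.387 * 100
DLE = 38.7%

38.7


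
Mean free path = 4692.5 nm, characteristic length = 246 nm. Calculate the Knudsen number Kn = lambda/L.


Knudsen number Kn = lambda / L
Kn = 4692.5 / 246
Kn = 19.0752

19.0752


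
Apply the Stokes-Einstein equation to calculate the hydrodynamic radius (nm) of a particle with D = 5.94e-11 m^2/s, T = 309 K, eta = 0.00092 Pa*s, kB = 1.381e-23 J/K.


Stokes-Einstein: R = kB*T / (6*pi*eta*D)
R = 1.381e-23 * 309 / (6 * pi * 0.00092 * 5.94e-11)
R = 4.14264e-09 m = 4.14 nm

4.14


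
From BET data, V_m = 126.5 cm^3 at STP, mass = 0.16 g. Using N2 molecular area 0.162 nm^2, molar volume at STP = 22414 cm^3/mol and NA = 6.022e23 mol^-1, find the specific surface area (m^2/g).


Number of moles in monolayer = V_m / 22414 = 126.5 / 22414 = 0.00564379
Number of molecules = moles * NA = 0.00564379 * 6.022e23
SA = molecules * sigma / mass
SA = (126.5 / 22414) * 6.022e23 * 0.162e-18 / 0.16
SA = 3441.2 m^2/g

3441.2


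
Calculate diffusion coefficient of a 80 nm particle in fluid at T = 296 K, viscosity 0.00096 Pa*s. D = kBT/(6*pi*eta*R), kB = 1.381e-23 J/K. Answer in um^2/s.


Radius R = 80/2 = 40 nm = 4e-08 m
D = kB*T / (6*pi*eta*R)
D = 1.381e-23 * 296 / (6 * pi * 0.00096 * 4e-08)
D = 5.64746e-12 m^2/s = 5.647 um^2/s

5.647


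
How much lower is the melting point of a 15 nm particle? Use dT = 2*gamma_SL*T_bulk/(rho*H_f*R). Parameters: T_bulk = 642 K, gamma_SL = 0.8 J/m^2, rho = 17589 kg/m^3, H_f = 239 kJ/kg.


Radius R = 15/2 = 7.5 nm = 7.5e-09 m
Convert H_f = 239 kJ/kg = 239000 J/kg
dT = 2 * gamma_SL * T_bulk / (rho * H_f * R)
dT = 2 * 0.8 * 642 / (17589 * 239000 * 7.5e-09)
dT = 32.6 K

32.6


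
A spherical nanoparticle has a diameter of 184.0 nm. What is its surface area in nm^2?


Radius r = 184.0/2 = 92 nm
Surface area SA = 4 * pi * r^2
SA = 4 * pi * (92)^2
SA = 106361.76 nm^2

106361.76


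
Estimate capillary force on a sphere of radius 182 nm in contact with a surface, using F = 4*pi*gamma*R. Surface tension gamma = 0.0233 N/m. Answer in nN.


Convert radius: R = 182 nm = 1.82e-07 m
F = 4 * pi * gamma * R
F = 4 * pi * 0.0233 * 1.82e-07
F = 5.3289e-08 N = 53.289 nN

53.289


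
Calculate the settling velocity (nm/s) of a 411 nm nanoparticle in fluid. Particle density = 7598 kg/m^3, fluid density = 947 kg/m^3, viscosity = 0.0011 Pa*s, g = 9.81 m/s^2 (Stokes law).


Radius R = 411/2 nm = 2.055e-07 m
Density difference = 7598 - 947 = 6651 kg/m^3
v = 2 * R^2 * (rho_p - rho_f) * g / (9 * eta)
v = 2 * (2.055e-07)^2 * 6651 * 9.81 / (9 * 0.0011)
v = 5.5664e-07 m/s = 556.64 nm/s

556.64


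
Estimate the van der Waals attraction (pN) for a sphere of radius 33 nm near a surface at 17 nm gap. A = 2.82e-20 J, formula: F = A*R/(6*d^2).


Convert to SI: R = 33 nm = 3.3e-08 m, d = 17 nm = 1.7e-08 m
F = A * R / (6 * d^2)
F = 2.82e-20 * 3.3e-08 / (6 * (1.7e-08)^2)
F = 5.36678e-13 N = 0.537 pN

0.537


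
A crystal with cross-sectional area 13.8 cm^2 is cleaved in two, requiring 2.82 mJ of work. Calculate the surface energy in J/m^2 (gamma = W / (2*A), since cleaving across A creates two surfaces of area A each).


Convert: A = 13.8 cm^2 = 0.00138 m^2, W = 2.82 mJ = 0.00282 J
Cleaving exposes two faces of area A, so total new surface = 2*A and gamma = W / (2*A)
gamma = 0.00282 / (2 * 0.00138)
gamma = 1.022 J/m^2

1.022


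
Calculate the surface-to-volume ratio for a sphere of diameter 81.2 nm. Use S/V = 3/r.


Radius r = 81.2/2 = 40.6 nm
S/V = 3 / r = 3 / 40.6
S/V = 0.0739 nm^-1

0.0739


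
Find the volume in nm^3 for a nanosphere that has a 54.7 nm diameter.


Radius r = 54.7/2 = 27.35 nm
Volume V = (4/3) * pi * r^3
V = (4/3) * pi * (27.35)^3
V = 85696.01 nm^3

85696.01


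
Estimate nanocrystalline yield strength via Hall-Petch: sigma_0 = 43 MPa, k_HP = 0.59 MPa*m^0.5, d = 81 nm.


d = 81 nm = 8.1e-08 m
sqrt(d) = 0.000284605
Hall-Petch contribution = k / sqrt(d) = 0.59 / 0.000284605 = 2073.0 MPa
sigma = sigma_0 + k/sqrt(d) = 43 + 2073.0 = 2116.0 MPa

2116.0


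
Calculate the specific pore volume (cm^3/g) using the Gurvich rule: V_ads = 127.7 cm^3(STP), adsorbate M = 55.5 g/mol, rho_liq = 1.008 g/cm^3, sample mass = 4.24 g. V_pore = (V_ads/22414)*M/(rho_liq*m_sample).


Moles adsorbed n = V_ads / 22414 = 127.7 / 22414 = 5.697332e-03 mol
Liquid volume V_liq = n * M / rho_liq = 5.697332e-03 * 55.5 / 1.008 = 0.31369 cm^3
Specific pore volume V_pore = V_liq / m_sample = 0.31369 / 4.24
V_pore = 0.074 cm^3/g

0.074


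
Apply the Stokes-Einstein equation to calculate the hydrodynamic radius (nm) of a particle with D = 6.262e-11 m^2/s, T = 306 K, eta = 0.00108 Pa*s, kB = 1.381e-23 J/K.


Stokes-Einstein: R = kB*T / (6*pi*eta*D)
R = 1.381e-23 * 306 / (6 * pi * 0.00108 * 6.262e-11)
R = 3.31495e-09 m = 3.31 nm

3.31


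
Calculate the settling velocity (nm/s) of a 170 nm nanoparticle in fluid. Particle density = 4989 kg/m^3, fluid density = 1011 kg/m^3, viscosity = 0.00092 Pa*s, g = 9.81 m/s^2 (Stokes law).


Radius R = 170/2 nm = 8.5e-08 m
Density difference = 4989 - 1011 = 3978 kg/m^3
v = 2 * R^2 * (rho_p - rho_f) * g / (9 * eta)
v = 2 * (8.5e-08)^2 * 3978 * 9.81 / (9 * 0.00092)
v = 6.81038e-08 m/s = 68.1038 nm/s

68.1038


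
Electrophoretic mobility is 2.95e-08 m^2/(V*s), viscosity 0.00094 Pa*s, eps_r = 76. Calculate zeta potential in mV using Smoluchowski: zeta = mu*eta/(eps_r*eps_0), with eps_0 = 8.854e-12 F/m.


Smoluchowski equation: zeta = mu * eta / (eps_r * eps_0)
zeta = 2.95e-08 * 0.00094 / (76 * 8.854e-12)
zeta = 0.041209 V = 41.21 mV

41.21


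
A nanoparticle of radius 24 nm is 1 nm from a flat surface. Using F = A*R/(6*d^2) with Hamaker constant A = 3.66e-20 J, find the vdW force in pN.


Convert to SI: R = 24 nm = 2.4e-08 m, d = 1 nm = 1e-09 m
F = A * R / (6 * d^2)
F = 3.66e-20 * 2.4e-08 / (6 * (1e-09)^2)
F = 1.464e-10 N = 146.4 pN

146.4


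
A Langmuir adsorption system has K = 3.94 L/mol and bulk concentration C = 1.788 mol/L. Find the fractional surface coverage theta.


Langmuir isotherm: theta = K*C / (1 + K*C)
K*C = 3.94 * 1.788 = 7.04472
theta = 7.04472 / (1 + 7.04472) = 7.04472 / 8.04472
theta = 0.8757

0.8757


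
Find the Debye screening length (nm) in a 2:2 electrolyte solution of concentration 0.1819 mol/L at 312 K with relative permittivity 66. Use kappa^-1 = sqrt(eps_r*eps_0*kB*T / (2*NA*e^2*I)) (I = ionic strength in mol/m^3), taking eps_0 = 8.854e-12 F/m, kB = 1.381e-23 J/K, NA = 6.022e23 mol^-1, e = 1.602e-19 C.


Ionic strength I = 0.1819 * 2^2 * 1000 = 727.6 mol/m^3
kappa^-1 = sqrt(66 * 8.854e-12 * 1.381e-23 * 312 / (2 * 6.022e23 * (1.602e-19)^2 * 727.6))
kappa^-1 = 0.335 nm

0.335


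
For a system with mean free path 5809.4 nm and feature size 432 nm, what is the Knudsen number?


Knudsen number Kn = lambda / L
Kn = 5809.4 / 432
Kn = 13.4477

13.4477


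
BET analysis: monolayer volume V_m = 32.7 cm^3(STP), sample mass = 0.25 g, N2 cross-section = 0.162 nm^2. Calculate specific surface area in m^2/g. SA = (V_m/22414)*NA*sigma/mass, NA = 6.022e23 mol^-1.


Number of moles in monolayer = V_m / 22414 = 32.7 / 22414 = 0.00145891
Number of molecules = moles * NA = 0.00145891 * 6.022e23
SA = molecules * sigma / mass
SA = (32.7 / 22414) * 6.022e23 * 0.162e-18 / 0.25
SA = 569.3 m^2/g

569.3


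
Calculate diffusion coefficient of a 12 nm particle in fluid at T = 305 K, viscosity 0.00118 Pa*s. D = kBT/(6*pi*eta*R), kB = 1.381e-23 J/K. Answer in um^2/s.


Radius R = 12/2 = 6 nm = 6e-09 m
D = kB*T / (6*pi*eta*R)
D = 1.381e-23 * 305 / (6 * pi * 0.00118 * 6e-09)
D = 3.15616e-11 m^2/s = 31.562 um^2/s

31.562


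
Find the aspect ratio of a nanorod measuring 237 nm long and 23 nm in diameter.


Aspect ratio AR = length / diameter
AR = 237 / 23
AR = 10.3

10.3


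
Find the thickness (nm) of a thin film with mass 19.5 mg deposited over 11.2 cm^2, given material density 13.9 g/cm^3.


Convert: m = 19.5 mg = 1.9500e-05 kg, A = 11.2 cm^2 = 1.1200e-03 m^2, rho = 13.9 g/cm^3 = 13900 kg/m^3
t = m / (A * rho)
t = 1.9500e-05 / (1.1200e-03 * 13900)
t = 1.2526e-06 m = 1252.6 nm

1252.6


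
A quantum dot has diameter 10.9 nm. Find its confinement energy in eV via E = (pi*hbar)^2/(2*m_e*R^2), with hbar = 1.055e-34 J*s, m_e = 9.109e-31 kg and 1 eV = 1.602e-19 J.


Radius R = 10.9/2 = 5.45 nm = 5.45e-09 m
E = (pi * 1.055e-34)^2 / (2 * 9.109e-31 * (5.45e-09)^2)
E(J) = 2.03007e-21
E = E(J) / 1.602e-19 = 0.0127 eV

0.0127


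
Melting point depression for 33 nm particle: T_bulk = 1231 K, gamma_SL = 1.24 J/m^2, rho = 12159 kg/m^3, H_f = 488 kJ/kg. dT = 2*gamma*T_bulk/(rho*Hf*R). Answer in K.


Radius R = 33/2 = 16.5 nm = 1.65e-08 m
Convert H_f = 488 kJ/kg = 488000 J/kg
dT = 2 * gamma_SL * T_bulk / (rho * H_f * R)
dT = 2 * 1.24 * 1231 / (12159 * 488000 * 1.65e-08)
dT = 31.2 K

31.2


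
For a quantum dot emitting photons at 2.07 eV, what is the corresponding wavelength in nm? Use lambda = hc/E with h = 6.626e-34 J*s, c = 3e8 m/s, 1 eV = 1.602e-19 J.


Convert energy: E = 2.07 eV = 2.07 * 1.602e-19 = 3.31614e-19 J
lambda = h*c / E = 6.626e-34 * 3e8 / 3.31614e-19
lambda = 5.99432e-07 m = 599.4 nm

599.4


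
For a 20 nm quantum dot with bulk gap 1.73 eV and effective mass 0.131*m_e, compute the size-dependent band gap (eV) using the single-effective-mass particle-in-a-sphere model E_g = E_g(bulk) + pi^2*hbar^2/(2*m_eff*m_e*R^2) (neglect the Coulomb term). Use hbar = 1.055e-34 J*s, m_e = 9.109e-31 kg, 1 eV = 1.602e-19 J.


Radius R = 20/2 nm = 1e-08 m
Confinement energy dE = pi^2 * hbar^2 / (2 * m_eff * m_e * R^2)
dE = pi^2 * (1.055e-34)^2 / (2 * 0.131 * 9.109e-31 * (1e-08)^2) J, divided by 1.602e-19 J/eV
dE = 0.0287 eV
Total band gap = E_g(bulk) + dE = 1.73 + 0.0287 = 1.7587 eV

1.7587


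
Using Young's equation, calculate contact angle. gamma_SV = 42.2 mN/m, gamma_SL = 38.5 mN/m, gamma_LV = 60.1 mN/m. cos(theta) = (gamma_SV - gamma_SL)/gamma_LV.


cos(theta) = (gamma_SV - gamma_SL) / gamma_LV
cos(theta) = (42.2 - 38.5) / 60.1
cos(theta) = 0.061564
theta = arccos(0.061564) = 86.47 degrees

86.47


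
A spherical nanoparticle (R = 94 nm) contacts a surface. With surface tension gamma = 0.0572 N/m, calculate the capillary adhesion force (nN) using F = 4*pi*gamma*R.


Convert radius: R = 94 nm = 9.4e-08 m
F = 4 * pi * gamma * R
F = 4 * pi * 0.0572 * 9.4e-08
F = 6.75669e-08 N = 67.5669 nN

67.5669


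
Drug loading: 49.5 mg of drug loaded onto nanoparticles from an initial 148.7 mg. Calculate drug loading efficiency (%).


Drug loading efficiency = (drug loaded / drug initial) * 100
DLE = 49.5 / 148.7 * 100
DLE = 0.3329 * 100
DLE = 33.29%

33.29


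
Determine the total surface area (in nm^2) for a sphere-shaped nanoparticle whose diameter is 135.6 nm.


Radius r = 135.6/2 = 67.8 nm
Surface area SA = 4 * pi * r^2
SA = 4 * pi * (67.8)^2
SA = 57765.6 nm^2

57765.6


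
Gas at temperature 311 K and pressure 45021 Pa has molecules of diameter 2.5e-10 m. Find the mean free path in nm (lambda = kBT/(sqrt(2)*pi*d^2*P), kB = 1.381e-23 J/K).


Mean free path: lambda = kB*T / (sqrt(2) * pi * d^2 * P)
lambda = 1.381e-23 * 311 / (sqrt(2) * pi * (2.5e-10)^2 * 45021)
lambda = 3.43553e-07 m
lambda = 343.55 nm

343.55


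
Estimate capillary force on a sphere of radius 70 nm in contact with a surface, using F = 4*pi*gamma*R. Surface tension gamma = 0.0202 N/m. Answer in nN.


Convert radius: R = 70 nm = 7e-08 m
F = 4 * pi * gamma * R
F = 4 * pi * 0.0202 * 7e-08
F = 1.77688e-08 N = 17.7688 nN

17.7688


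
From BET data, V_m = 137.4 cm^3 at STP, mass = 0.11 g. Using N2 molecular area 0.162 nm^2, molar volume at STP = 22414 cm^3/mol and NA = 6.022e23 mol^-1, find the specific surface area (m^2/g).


Number of moles in monolayer = V_m / 22414 = 137.4 / 22414 = 0.0061301
Number of molecules = moles * NA = 0.0061301 * 6.022e23
SA = molecules * sigma / mass
SA = (137.4 / 22414) * 6.022e23 * 0.162e-18 / 0.11
SA = 5436.6 m^2/g

5436.6


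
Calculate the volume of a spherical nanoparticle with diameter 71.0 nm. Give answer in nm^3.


Radius r = 71.0/2 = 35.5 nm
Volume V = (4/3) * pi * r^3
V = (4/3) * pi * (35.5)^3
V = 187401.76 nm^3

187401.76


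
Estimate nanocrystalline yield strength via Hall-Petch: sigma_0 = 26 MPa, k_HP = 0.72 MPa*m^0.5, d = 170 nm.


d = 170 nm = 1.7e-07 m
sqrt(d) = 0.0004123106
Hall-Petch contribution = k / sqrt(d) = 0.72 / 0.0004123106 = 1746.3 MPa
sigma = sigma_0 + k/sqrt(d) = 26 + 1746.3 = 1772.3 MPa

1772.3


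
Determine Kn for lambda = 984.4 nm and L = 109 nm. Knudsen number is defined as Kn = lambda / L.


Knudsen number Kn = lambda / L
Kn = 984.4 / 109
Kn = 9.0312

9.0312


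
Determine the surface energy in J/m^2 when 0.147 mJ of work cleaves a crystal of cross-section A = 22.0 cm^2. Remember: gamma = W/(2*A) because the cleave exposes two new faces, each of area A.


Convert: A = 22.0 cm^2 = 0.0022 m^2, W = 0.147 mJ = 0.000147 J
Cleaving exposes two faces of area A, so total new surface = 2*A and gamma = W / (2*A)
gamma = 0.000147 / (2 * 0.0022)
gamma = 0.033 J/m^2

0.033


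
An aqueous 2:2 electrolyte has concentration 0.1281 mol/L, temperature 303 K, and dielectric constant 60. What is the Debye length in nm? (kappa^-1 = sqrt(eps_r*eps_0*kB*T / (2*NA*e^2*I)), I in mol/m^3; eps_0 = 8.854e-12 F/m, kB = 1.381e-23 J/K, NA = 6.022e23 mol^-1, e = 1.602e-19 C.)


Ionic strength I = 0.1281 * 2^2 * 1000 = 512.4 mol/m^3
kappa^-1 = sqrt(60 * 8.854e-12 * 1.381e-23 * 303 / (2 * 6.022e23 * (1.602e-19)^2 * 512.4))
kappa^-1 = 0.375 nm

0.375


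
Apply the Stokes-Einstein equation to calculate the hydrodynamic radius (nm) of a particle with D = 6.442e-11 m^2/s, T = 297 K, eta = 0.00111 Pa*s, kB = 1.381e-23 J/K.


Stokes-Einstein: R = kB*T / (6*pi*eta*D)
R = 1.381e-23 * 297 / (6 * pi * 0.00111 * 6.442e-11)
R = 3.04302e-09 m = 3.04 nm

3.04


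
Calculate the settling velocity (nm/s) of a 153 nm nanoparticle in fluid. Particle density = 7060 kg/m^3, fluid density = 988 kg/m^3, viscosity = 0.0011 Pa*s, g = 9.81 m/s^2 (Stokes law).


Radius R = 153/2 nm = 7.65e-08 m
Density difference = 7060 - 988 = 6072 kg/m^3
v = 2 * R^2 * (rho_p - rho_f) * g / (9 * eta)
v = 2 * (7.65e-08)^2 * 6072 * 9.81 / (9 * 0.0011)
v = 7.04236e-08 m/s = 70.4236 nm/s

70.4236


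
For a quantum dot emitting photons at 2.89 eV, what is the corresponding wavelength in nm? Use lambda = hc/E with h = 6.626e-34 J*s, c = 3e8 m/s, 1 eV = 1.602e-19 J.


Convert energy: E = 2.89 eV = 2.89 * 1.602e-19 = 4.62978e-19 J
lambda = h*c / E = 6.626e-34 * 3e8 / 4.62978e-19
lambda = 4.29351e-07 m = 429.4 nm

429.4


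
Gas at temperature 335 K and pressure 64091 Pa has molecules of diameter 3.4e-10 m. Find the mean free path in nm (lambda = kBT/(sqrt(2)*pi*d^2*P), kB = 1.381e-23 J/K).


Mean free path: lambda = kB*T / (sqrt(2) * pi * d^2 * P)
lambda = 1.381e-23 * 335 / (sqrt(2) * pi * (3.4e-10)^2 * 64091)
lambda = 1.40546e-07 m
lambda = 140.55 nm

140.55


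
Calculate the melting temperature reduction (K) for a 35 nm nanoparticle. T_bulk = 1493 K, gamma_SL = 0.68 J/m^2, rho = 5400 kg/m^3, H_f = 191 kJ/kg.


Radius R = 35/2 = 17.5 nm = 1.75e-08 m
Convert H_f = 191 kJ/kg = 191000 J/kg
dT = 2 * gamma_SL * T_bulk / (rho * H_f * R)
dT = 2 * 0.68 * 1493 / (5400 * 191000 * 1.75e-08)
dT = 112.5 K

112.5


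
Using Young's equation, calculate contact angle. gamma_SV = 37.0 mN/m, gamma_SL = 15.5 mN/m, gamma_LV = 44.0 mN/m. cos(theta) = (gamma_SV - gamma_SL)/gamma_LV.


cos(theta) = (gamma_SV - gamma_SL) / gamma_LV
cos(theta) = (37.0 - 15.5) / 44.0
cos(theta) = 0.488636
theta = arccos(0.488636) = 60.75 degrees

60.75


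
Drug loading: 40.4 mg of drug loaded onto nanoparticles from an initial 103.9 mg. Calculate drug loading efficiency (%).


Drug loading efficiency = (drug loaded / drug initial) * 100
DLE = 40.4 / 103.9 * 100
DLE = 0.3888 * 100
DLE = 38.88%

38.88


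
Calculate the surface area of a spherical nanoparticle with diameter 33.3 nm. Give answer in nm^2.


Radius r = 33.3/2 = 16.65 nm
Surface area SA = 4 * pi * r^2
SA = 4 * pi * (16.65)^2
SA = 3483.68 nm^2

3483.68


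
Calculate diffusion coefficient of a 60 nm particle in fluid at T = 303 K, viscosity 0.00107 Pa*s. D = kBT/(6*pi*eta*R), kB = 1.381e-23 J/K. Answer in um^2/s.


Radius R = 60/2 = 30 nm = 3e-08 m
D = kB*T / (6*pi*eta*R)
D = 1.381e-23 * 303 / (6 * pi * 0.00107 * 3e-08)
D = 6.9156e-12 m^2/s = 6.916 um^2/s

6.916


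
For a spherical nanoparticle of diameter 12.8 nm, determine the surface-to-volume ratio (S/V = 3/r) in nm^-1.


Radius r = 12.8/2 = 6.4 nm
S/V = 3 / r = 3 / 6.4
S/V = 0.4688 nm^-1

0.4688


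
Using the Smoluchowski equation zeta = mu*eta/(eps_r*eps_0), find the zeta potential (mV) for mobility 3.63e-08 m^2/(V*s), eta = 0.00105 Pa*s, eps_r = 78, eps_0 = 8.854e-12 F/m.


Smoluchowski equation: zeta = mu * eta / (eps_r * eps_0)
zeta = 3.63e-08 * 0.00105 / (78 * 8.854e-12)
zeta = 0.05519 V = 55.19 mV

55.19


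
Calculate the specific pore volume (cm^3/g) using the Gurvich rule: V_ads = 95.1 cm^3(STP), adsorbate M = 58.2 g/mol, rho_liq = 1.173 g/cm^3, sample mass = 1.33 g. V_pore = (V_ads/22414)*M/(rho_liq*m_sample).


Moles adsorbed n = V_ads / 22414 = 95.1 / 22414 = 4.242884e-03 mol
Liquid volume V_liq = n * M / rho_liq = 4.242884e-03 * 58.2 / 1.173 = 0.21052 cm^3
Specific pore volume V_pore = V_liq / m_sample = 0.21052 / 1.33
V_pore = 0.1583 cm^3/g

0.1583


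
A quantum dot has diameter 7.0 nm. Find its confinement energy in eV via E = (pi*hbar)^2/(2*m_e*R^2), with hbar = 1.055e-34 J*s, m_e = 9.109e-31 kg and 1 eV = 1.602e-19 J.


Radius R = 7.0/2 = 3.5 nm = 3.5e-09 m
E = (pi * 1.055e-34)^2 / (2 * 9.109e-31 * (3.5e-09)^2)
E(J) = 4.9223e-21
E = E(J) / 1.602e-19 = 0.0307 eV

0.0307


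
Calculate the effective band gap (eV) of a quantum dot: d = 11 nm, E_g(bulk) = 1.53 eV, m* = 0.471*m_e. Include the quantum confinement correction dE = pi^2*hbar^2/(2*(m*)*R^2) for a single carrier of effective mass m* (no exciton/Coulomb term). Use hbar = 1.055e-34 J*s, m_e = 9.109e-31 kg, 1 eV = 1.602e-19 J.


Radius R = 11/2 nm = 5.5e-09 m
Confinement energy dE = pi^2 * hbar^2 / (2 * m_eff * m_e * R^2)
dE = pi^2 * (1.055e-34)^2 / (2 * 0.471 * 9.109e-31 * (5.5e-09)^2) J, divided by 1.602e-19 J/eV
dE = 0.0264 eV
Total band gap = E_g(bulk) + dE = 1.53 + 0.0264 = 1.5564 eV

1.5564


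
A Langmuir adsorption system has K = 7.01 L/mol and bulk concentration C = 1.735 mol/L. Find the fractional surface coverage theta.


Langmuir isotherm: theta = K*C / (1 + K*C)
K*C = 7.01 * 1.735 = 12.16235
theta = 12.16235 / (1 + 12.16235) = 12.16235 / 13.16235
theta = 0.924

0.924


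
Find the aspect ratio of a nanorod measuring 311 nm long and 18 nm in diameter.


Aspect ratio AR = length / diameter
AR = 311 / 18
AR = 17.28

17.28


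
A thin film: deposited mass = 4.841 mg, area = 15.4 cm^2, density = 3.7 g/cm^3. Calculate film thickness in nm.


Convert: m = 4.841 mg = 4.8410e-06 kg, A = 15.4 cm^2 = 1.5400e-03 m^2, rho = 3.7 g/cm^3 = 3700 kg/m^3
t = m / (A * rho)
t = 4.8410e-06 / (1.5400e-03 * 3700)
t = 8.4960e-07 m = 849.6 nm

849.6


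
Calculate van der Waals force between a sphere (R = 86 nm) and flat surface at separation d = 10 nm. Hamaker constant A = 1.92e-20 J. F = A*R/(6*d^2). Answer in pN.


Convert to SI: R = 86 nm = 8.6e-08 m, d = 10 nm = 1e-08 m
F = A * R / (6 * d^2)
F = 1.92e-20 * 8.6e-08 / (6 * (1e-08)^2)
F = 2.752e-12 N = 2.752 pN

2.752


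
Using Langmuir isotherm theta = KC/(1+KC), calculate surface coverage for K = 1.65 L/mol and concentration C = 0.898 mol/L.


Langmuir isotherm: theta = K*C / (1 + K*C)
K*C = 1.65 * 0.898 = 1.4817
theta = 1.4817 / (1 + 1.4817) = 1.4817 / 2.4817
theta = 0.5971

0.5971


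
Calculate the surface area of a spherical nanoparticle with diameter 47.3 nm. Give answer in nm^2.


Radius r = 47.3/2 = 23.65 nm
Surface area SA = 4 * pi * r^2
SA = 4 * pi * (23.65)^2
SA = 7028.65 nm^2

7028.65


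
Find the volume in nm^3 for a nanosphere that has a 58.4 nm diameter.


Radius r = 58.4/2 = 29.2 nm
Volume V = (4/3) * pi * r^3
V = (4/3) * pi * (29.2)^3
V = 104288.68 nm^3

104288.68


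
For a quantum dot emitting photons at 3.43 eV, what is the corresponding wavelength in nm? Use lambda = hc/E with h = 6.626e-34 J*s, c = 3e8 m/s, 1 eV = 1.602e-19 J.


Convert energy: E = 3.43 eV = 3.43 * 1.602e-19 = 5.49486e-19 J
lambda = h*c / E = 6.626e-34 * 3e8 / 5.49486e-19
lambda = 3.61756e-07 m = 361.8 nm

361.8


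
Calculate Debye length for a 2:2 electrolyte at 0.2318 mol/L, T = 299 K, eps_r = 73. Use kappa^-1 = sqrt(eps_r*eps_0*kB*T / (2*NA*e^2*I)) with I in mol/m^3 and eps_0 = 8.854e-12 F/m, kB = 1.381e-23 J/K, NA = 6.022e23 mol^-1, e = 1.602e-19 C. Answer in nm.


Ionic strength I = 0.2318 * 2^2 * 1000 = 927.2 mol/m^3
kappa^-1 = sqrt(73 * 8.854e-12 * 1.381e-23 * 299 / (2 * 6.022e23 * (1.602e-19)^2 * 927.2))
kappa^-1 = 0.305 nm

0.305


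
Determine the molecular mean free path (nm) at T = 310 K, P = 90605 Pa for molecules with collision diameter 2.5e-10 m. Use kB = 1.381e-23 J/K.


Mean free path: lambda = kB*T / (sqrt(2) * pi * d^2 * P)
lambda = 1.381e-23 * 310 / (sqrt(2) * pi * (2.5e-10)^2 * 90605)
lambda = 1.7016e-07 m
lambda = 170.16 nm

170.16


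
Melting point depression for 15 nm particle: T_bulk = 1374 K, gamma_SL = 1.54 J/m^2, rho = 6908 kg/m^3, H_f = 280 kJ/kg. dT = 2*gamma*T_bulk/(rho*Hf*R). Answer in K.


Radius R = 15/2 = 7.5 nm = 7.5e-09 m
Convert H_f = 280 kJ/kg = 280000 J/kg
dT = 2 * gamma_SL * T_bulk / (rho * H_f * R)
dT = 2 * 1.54 * 1374 / (6908 * 280000 * 7.5e-09)
dT = 291.7 K

291.7


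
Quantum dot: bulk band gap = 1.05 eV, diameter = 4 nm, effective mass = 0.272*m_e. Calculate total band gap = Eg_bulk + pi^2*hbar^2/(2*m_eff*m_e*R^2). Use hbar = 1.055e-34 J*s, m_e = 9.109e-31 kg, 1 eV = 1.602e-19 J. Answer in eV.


Radius R = 4/2 nm = 2e-09 m
Confinement energy dE = pi^2 * hbar^2 / (2 * m_eff * m_e * R^2)
dE = pi^2 * (1.055e-34)^2 / (2 * 0.272 * 9.109e-31 * (2e-09)^2) J, divided by 1.602e-19 J/eV
dE = 0.3459 eV
Total band gap = E_g(bulk) + dE = 1.05 + 0.3459 = 1.3959 eV

1.3959


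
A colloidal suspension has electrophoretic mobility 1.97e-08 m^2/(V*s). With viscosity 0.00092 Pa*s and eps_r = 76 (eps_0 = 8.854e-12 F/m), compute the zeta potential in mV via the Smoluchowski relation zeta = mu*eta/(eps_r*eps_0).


Smoluchowski equation: zeta = mu * eta / (eps_r * eps_0)
zeta = 1.97e-08 * 0.00092 / (76 * 8.854e-12)
zeta = 0.026934 V = 26.93 mV

26.93


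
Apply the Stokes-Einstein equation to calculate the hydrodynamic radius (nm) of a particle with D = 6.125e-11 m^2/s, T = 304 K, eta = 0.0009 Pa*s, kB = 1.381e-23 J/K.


Stokes-Einstein: R = kB*T / (6*pi*eta*D)
R = 1.381e-23 * 304 / (6 * pi * 0.0009 * 6.125e-11)
R = 4.04034e-09 m = 4.04 nm

4.04


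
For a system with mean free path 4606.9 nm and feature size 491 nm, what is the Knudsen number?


Knudsen number Kn = lambda / L
Kn = 4606.9 / 491
Kn = 9.3827

9.3827


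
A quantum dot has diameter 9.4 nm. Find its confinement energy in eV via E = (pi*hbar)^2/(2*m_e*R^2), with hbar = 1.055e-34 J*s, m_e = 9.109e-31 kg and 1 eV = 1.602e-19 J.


Radius R = 9.4/2 = 4.7 nm = 4.7e-09 m
E = (pi * 1.055e-34)^2 / (2 * 9.109e-31 * (4.7e-09)^2)
E(J) = 2.72966e-21
E = E(J) / 1.602e-19 = 0.017 eV

0.017


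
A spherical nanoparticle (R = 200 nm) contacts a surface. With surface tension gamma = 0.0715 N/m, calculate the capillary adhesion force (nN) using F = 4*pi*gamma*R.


Convert radius: R = 200 nm = 2e-07 m
F = 4 * pi * gamma * R
F = 4 * pi * 0.0715 * 2e-07
F = 1.79699e-07 N = 179.6991 nN

179.6991


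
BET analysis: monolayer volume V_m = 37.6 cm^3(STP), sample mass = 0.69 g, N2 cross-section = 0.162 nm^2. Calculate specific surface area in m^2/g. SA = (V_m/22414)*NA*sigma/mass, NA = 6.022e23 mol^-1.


Number of moles in monolayer = V_m / 22414 = 37.6 / 22414 = 0.00167752
Number of molecules = moles * NA = 0.00167752 * 6.022e23
SA = molecules * sigma / mass
SA = (37.6 / 22414) * 6.022e23 * 0.162e-18 / 0.69
SA = 237.2 m^2/g

237.2


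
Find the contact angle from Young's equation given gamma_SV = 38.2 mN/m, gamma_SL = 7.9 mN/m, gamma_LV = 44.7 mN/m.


cos(theta) = (gamma_SV - gamma_SL) / gamma_LV
cos(theta) = (38.2 - 7.9) / 44.7
cos(theta) = 0.677852
theta = arccos(0.677852) = 47.32 degrees

47.32


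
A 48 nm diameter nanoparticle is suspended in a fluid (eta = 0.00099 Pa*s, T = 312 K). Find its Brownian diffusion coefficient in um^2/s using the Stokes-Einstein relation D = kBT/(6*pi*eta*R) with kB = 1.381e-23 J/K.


Radius R = 48/2 = 24 nm = 2.4e-08 m
D = kB*T / (6*pi*eta*R)
D = 1.381e-23 * 312 / (6 * pi * 0.00099 * 2.4e-08)
D = 9.62057e-12 m^2/s = 9.621 um^2/s

9.621


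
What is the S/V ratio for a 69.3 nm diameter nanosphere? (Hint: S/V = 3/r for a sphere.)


Radius r = 69.3/2 = 34.65 nm
S/V = 3 / r = 3 / 34.65
S/V = 0.0866 nm^-1

0.0866


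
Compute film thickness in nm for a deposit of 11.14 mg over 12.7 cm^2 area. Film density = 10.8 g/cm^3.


Convert: m = 11.14 mg = 1.1140e-05 kg, A = 12.7 cm^2 = 1.2700e-03 m^2, rho = 10.8 g/cm^3 = 10800 kg/m^3
t = m / (A * rho)
t = 1.1140e-05 / (1.2700e-03 * 10800)
t = 8.1219e-07 m = 812.2 nm

812.2


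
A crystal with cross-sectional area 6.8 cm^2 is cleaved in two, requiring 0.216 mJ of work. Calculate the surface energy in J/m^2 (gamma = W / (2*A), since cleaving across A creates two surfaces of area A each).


Convert: A = 6.8 cm^2 = 0.00068 m^2, W = 0.216 mJ = 0.000216 J
Cleaving exposes two faces of area A, so total new surface = 2*A and gamma = W / (2*A)
gamma = 0.000216 / (2 * 0.00068)
gamma = 0.159 J/m^2

0.159


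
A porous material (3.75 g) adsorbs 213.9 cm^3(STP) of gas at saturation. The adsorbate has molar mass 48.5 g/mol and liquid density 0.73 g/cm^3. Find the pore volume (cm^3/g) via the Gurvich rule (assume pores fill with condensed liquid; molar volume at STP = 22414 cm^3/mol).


Moles adsorbed n = V_ads / 22414 = 213.9 / 22414 = 9.543143e-03 mol
Liquid volume V_liq = n * M / rho_liq = 9.543143e-03 * 48.5 / 0.73 = 0.63403 cm^3
Specific pore volume V_pore = V_liq / m_sample = 0.63403 / 3.75
V_pore = 0.1691 cm^3/g

0.1691


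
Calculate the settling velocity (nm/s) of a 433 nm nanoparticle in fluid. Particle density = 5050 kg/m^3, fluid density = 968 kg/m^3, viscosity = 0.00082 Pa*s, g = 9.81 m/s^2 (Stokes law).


Radius R = 433/2 nm = 2.165e-07 m
Density difference = 5050 - 968 = 4082 kg/m^3
v = 2 * R^2 * (rho_p - rho_f) * g / (9 * eta)
v = 2 * (2.165e-07)^2 * 4082 * 9.81 / (9 * 0.00082)
v = 5.08665e-07 m/s = 508.6645 nm/s

508.6645


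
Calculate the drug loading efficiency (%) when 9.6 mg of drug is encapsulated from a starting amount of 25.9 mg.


Drug loading efficiency = (drug loaded / drug initial) * 100
DLE = 9.6 / 25.9 * 100
DLE = 0.3707 * 100
DLE = 37.07%

37.07


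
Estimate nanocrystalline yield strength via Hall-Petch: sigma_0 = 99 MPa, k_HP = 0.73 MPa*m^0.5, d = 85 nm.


d = 85 nm = 8.5e-08 m
sqrt(d) = 0.0002915476
Hall-Petch contribution = k / sqrt(d) = 0.73 / 0.0002915476 = 2503.9 MPa
sigma = sigma_0 + k/sqrt(d) = 99 + 2503.9 = 2602.9 MPa

2602.9


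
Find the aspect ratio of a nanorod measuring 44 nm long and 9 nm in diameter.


Aspect ratio AR = length / diameter
AR = 44 / 9
AR = 4.89

4.89


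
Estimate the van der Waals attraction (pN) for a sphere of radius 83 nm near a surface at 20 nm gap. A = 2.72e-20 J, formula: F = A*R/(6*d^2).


Convert to SI: R = 83 nm = 8.3e-08 m, d = 20 nm = 2e-08 m
F = A * R / (6 * d^2)
F = 2.72e-20 * 8.3e-08 / (6 * (2e-08)^2)
F = 9.40667e-13 N = 0.941 pN

0.941


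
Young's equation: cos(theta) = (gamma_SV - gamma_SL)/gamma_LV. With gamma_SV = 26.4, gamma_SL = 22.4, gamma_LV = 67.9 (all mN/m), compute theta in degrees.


cos(theta) = (gamma_SV - gamma_SL) / gamma_LV
cos(theta) = (26.4 - 22.4) / 67.9
cos(theta) = 0.05891
theta = arccos(0.05891) = 86.62 degrees

86.62


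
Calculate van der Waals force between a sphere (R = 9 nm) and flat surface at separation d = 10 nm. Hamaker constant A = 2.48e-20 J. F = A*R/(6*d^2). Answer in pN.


Convert to SI: R = 9 nm = 9e-09 m, d = 10 nm = 1e-08 m
F = A * R / (6 * d^2)
F = 2.48e-20 * 9e-09 / (6 * (1e-08)^2)
F = 3.72e-13 N = 0.372 pN

0.372
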